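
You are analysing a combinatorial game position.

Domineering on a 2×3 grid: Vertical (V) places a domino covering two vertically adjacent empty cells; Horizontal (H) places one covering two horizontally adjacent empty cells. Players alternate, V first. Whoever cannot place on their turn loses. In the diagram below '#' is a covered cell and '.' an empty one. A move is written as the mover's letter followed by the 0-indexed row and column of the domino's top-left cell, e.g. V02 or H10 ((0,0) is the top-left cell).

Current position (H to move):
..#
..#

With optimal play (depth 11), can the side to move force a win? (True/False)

H winning at [..#/..#]: True

[..#/..#] H move#1: H00:+1/###/..#*, H10:+1/..#/###
[###/..#] end (terminal -1, V#2); searched ..#/..# to 11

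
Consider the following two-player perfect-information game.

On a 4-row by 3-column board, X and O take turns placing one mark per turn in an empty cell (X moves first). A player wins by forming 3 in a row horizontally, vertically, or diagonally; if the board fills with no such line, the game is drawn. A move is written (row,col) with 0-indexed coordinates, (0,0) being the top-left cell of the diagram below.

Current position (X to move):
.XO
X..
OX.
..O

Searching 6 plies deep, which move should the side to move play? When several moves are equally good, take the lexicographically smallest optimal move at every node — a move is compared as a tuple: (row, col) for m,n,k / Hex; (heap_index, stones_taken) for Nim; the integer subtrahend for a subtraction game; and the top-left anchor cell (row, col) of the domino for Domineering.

X's best at [.XO/X../OX./..O]: (1,1)

p1 X@[.XO/X../OX./..O]: (0,0)[XXO/X../OX./..O]-1 (1,1)[.XO/XX./OX./..O]+1* (1,2)[.XO/X.X/OX./..O]-1 (2,2)[.XO/X../OXX/..O]-1 (3,0)[.XO/X../OX./X.O]-1 (3,1)[.XO/X../OX./.XO]-1
p2 O@[.XO/XX./OX./..O] terminal -1; root [.XO/X../OX./..O] d6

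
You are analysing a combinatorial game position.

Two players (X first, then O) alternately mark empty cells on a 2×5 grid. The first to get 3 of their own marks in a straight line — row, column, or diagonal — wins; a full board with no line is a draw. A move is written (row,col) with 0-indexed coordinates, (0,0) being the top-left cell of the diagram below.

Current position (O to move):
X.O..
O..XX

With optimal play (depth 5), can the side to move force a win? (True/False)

[X.O../O..XX] O move#1: (0,1):-1/XOO../O..XX, (0,3):-1/X.OO./O..XX, (0,4):-1/X.O.O/O..XX, (1,1):-1/X.O../OO.XX, (1,2):+1/X.O../O.OXX*
[X.O../O.OXX] X move#2: (0,1):-1/XXO../O.OXX*, (0,3):-1/X.OX./O.OXX, (0,4):-1/X.O.X/O.OXX, (1,1):-1/X.O../OXOXX
[XXO../O.OXX] O move#3: (0,3):+1/XXOO./O.OXX*, (0,4):+1/XXO.O/O.OXX, (1,1):+1/XXO../OOOXX
[XXOO./O.OXX] X move#4: (0,4):-1/XXOOX/O.OXX*, (1,1):-1/XXOO./OXOXX
[XXOOX/O.OXX] O move#5: (1,1):+1/XXOOX/OOOXX*
[XXOOX/OOOXX] end (terminal -1, X#6); searched X.O../O..XX to 5

O winning at [X.O../O..XX]: True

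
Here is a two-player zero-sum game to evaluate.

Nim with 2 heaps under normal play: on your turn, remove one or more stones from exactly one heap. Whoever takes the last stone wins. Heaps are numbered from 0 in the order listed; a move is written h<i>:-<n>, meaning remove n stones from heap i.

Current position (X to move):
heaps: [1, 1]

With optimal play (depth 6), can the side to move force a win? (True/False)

X winning at [(1,1)]: False

ply 1, X at (1,1) | h0:-1=-1→(0,1)*; h1:-1=-1→(1,0)
ply 2, O at (0,1) | h1:-1=+1→(0,0)*
ply 3: (0,0) is terminal -1 (X); from (1,1) depth 6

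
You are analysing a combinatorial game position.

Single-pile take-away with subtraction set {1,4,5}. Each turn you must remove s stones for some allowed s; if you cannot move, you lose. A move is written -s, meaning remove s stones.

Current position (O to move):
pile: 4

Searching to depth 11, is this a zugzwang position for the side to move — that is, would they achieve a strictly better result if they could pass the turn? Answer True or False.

ply 1, O at 4 | -1=-1→3; -4=+1→0*
ply 2: 0 is terminal -1 (X); from 4 depth 11
pass branch (X moves first from the same position):
  | ply 1, X at 4 | -1=-1→3; -4=+1→0*
  | ply 2: 0 is terminal -1 (O); from 4 depth 11
O moving scores +1; O passing scores -1

zugzwang(4, O) = False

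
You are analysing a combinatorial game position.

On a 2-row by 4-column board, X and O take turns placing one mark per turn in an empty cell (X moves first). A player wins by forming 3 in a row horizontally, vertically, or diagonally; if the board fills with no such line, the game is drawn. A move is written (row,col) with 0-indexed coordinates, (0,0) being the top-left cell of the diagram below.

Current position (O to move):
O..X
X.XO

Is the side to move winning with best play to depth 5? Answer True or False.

O winning at [O..X/X.XO]: False

p1 O@[O..X/X.XO]: (0,1)[OO.X/X.XO]-1 (0,2)[O.OX/X.XO]-1 (1,1)[O..X/XOXO]+0*
p2 X@[O..X/XOXO]: (0,1)[OX.X/XOXO]+0* (0,2)[O.XX/XOXO]+0
p3 O@[OX.X/XOXO]: (0,2)[OXOX/XOXO]+0*
p4 X@[OXOX/XOXO] terminal +0; root [O..X/X.XO] d5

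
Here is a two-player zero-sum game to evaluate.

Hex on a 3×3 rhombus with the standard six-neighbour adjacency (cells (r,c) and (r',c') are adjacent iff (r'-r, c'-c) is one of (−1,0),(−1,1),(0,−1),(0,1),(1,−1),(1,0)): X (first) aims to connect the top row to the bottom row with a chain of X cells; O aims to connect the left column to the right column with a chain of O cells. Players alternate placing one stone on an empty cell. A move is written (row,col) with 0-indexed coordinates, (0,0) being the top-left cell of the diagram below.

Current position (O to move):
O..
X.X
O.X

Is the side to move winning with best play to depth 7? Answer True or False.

O winning at [O../X.X/O.X]: True

p1 O@[O../X.X/O.X]: (0,1)[OO./X.X/O.X]-1 (0,2)[O.O/X.X/O.X]+1* (1,1)[O../XOX/O.X]-1 (2,1)[O../X.X/OOX]-1
p2 X@[O.O/X.X/O.X]: (0,1)[OXO/X.X/O.X]-1* (1,1)[O.O/XXX/O.X]-1 (2,1)[O.O/X.X/OXX]-1
p3 O@[OXO/X.X/O.X]: (1,1)[OXO/XOX/O.X]+1* (2,1)[OXO/X.X/OOX]-1
p4 X@[OXO/XOX/O.X] terminal -1; root [O../X.X/O.X] d7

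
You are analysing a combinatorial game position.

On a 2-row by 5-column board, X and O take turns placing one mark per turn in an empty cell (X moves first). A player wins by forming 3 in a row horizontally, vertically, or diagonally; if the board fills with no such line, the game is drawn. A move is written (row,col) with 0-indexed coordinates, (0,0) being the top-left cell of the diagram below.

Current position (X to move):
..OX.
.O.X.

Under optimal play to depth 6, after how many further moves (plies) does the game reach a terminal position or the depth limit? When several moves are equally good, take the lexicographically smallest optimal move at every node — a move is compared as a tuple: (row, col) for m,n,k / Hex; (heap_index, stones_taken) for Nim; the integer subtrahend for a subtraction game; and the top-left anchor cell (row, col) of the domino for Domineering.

PV length from [..OX./.O.X.]: 6 plies

[..OX./.O.X.] X move#1: (0,0):+0/X.OX./.O.X.*, (0,1):+0/.XOX./.O.X., (0,4):+0/..OXX/.O.X., (1,0):+0/..OX./XO.X., (1,2):+0/..OX./.OXX., (1,4):+0/..OX./.O.XX
[X.OX./.O.X.] O move#2: (0,1):+0/XOOX./.O.X.*, (0,4):+0/X.OXO/.O.X., (1,0):+0/X.OX./OO.X., (1,2):+0/X.OX./.OOX., (1,4):+0/X.OX./.O.XO
[XOOX./.O.X.] X move#3: (0,4):+0/XOOXX/.O.X.*, (1,0):+0/XOOX./XO.X., (1,2):+0/XOOX./.OXX., (1,4):+0/XOOX./.O.XX
[XOOXX/.O.X.] O move#4: (1,0):+0/XOOXX/OO.X.*, (1,2):+0/XOOXX/.OOX., (1,4):+0/XOOXX/.O.XO
[XOOXX/OO.X.] X move#5: (1,2):+0/XOOXX/OOXX.*, (1,4):-1/XOOXX/OO.XX
[XOOXX/OOXX.] O move#6: (1,4):+0/XOOXX/OOXXO*
[XOOXX/OOXXO] end (terminal +0, X#7); searched ..OX./.O.X. to 6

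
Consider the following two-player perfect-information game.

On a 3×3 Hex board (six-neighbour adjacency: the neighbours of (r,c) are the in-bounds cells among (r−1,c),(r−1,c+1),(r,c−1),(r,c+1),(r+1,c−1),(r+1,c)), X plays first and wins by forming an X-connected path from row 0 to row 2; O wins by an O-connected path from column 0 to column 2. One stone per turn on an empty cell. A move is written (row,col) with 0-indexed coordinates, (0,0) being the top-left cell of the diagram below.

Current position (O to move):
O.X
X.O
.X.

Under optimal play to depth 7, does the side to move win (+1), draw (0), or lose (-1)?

[O.X/X.O/.X.] O move#1: (0,1):-1/OOX/X.O/.X., (1,1):+1/O.X/XOO/.X.*, (2,0):-1/O.X/X.O/OX., (2,2):-1/O.X/X.O/.XO
[O.X/XOO/.X.] X move#2: (0,1):-1/OXX/XOO/.X.*, (2,0):-1/O.X/XOO/XX., (2,2):-1/O.X/XOO/.XX
[OXX/XOO/.X.] O move#3: (2,0):+1/OXX/XOO/OX.*, (2,2):-1/OXX/XOO/.XO
[OXX/XOO/OX.] end (terminal -1, X#4); searched O.X/X.O/.X. to 7

value(O.X/X.O/.X., O) = +1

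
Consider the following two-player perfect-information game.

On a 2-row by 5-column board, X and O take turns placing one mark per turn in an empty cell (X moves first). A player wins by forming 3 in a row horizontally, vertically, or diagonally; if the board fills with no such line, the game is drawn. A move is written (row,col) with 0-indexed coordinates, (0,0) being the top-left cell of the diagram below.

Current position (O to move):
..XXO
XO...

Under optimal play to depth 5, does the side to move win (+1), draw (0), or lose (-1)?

ply 1, O at ..XXO/XO... | (0,0)=-1→O.XXO/XO...; (0,1)=+0→.OXXO/XO...*; (1,2)=-1→..XXO/XOO..; (1,3)=-1→..XXO/XO.O.; (1,4)=-1→..XXO/XO..O
ply 2, X at .OXXO/XO... | (0,0)=+0→XOXXO/XO...*; (1,2)=+0→.OXXO/XOX..; (1,3)=+0→.OXXO/XO.X.; (1,4)=+0→.OXXO/XO..X
ply 3, O at XOXXO/XO... | (1,2)=+0→XOXXO/XOO..*; (1,3)=+0→XOXXO/XO.O.; (1,4)=+0→XOXXO/XO..O
ply 4, X at XOXXO/XOO.. | (1,3)=+0→XOXXO/XOOX.*; (1,4)=-1→XOXXO/XOO.X
ply 5, O at XOXXO/XOOX. | (1,4)=+0→XOXXO/XOOXO*
ply 6: XOXXO/XOOXO is terminal +0 (X); from ..XXO/XO... depth 5

value(..XXO/XO..., O) = 0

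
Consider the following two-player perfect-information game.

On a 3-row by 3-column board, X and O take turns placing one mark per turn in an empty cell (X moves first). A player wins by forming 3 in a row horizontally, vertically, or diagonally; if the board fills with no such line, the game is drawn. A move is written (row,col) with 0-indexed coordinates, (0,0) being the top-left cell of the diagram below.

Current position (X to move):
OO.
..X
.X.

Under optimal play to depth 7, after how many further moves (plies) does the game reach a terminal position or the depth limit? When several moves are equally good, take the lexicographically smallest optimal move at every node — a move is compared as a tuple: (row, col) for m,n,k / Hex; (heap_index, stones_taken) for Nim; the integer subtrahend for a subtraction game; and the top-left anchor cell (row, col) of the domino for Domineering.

PV length from [OO./..X/.X.]: 5 plies

p1 X@[OO./..X/.X.]: (0,2)[OOX/..X/.X.]+1* (1,0)[OO./X.X/.X.]-1 (1,1)[OO./.XX/.X.]-1 (2,0)[OO./..X/XX.]-1 (2,2)[OO./..X/.XX]-1
p2 O@[OOX/..X/.X.]: (1,0)[OOX/O.X/.X.]-1* (1,1)[OOX/.OX/.X.]-1 (2,0)[OOX/..X/OX.]-1 (2,2)[OOX/..X/.XO]-1
p3 X@[OOX/O.X/.X.]: (1,1)[OOX/OXX/.X.]-1 (2,0)[OOX/O.X/XX.]+1* (2,2)[OOX/O.X/.XX]+1
p4 O@[OOX/O.X/XX.]: (1,1)[OOX/OOX/XX.]-1* (2,2)[OOX/O.X/XXO]-1
p5 X@[OOX/OOX/XX.]: (2,2)[OOX/OOX/XXX]+1*
p6 O@[OOX/OOX/XXX] terminal -1; root [OO./..X/.X.] d7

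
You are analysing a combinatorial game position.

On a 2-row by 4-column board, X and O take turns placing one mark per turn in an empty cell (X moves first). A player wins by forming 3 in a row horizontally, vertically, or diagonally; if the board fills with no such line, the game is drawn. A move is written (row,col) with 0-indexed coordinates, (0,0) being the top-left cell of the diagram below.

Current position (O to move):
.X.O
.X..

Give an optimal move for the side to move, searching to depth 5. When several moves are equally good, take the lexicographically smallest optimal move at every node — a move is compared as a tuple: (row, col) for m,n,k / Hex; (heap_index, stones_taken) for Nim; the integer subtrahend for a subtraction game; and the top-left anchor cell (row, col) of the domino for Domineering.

[.X.O/.X..] O move#1: (0,0):-1/OX.O/.X.., (0,2):-1/.XOO/.X.., (1,0):+0/.X.O/OX..*, (1,2):+0/.X.O/.XO., (1,3):+0/.X.O/.X.O
[.X.O/OX..] X move#2: (0,0):+0/XX.O/OX..*, (0,2):+0/.XXO/OX.., (1,2):+0/.X.O/OXX., (1,3):+0/.X.O/OX.X
[XX.O/OX..] O move#3: (0,2):+0/XXOO/OX..*, (1,2):-1/XX.O/OXO., (1,3):-1/XX.O/OX.O
[XXOO/OX..] X move#4: (1,2):+0/XXOO/OXX.*, (1,3):+0/XXOO/OX.X
[XXOO/OXX.] O move#5: (1,3):+0/XXOO/OXXO*
[XXOO/OXXO] end (terminal +0, X#6); searched .X.O/.X.. to 5

O's best at [.X.O/.X..]: (1,0)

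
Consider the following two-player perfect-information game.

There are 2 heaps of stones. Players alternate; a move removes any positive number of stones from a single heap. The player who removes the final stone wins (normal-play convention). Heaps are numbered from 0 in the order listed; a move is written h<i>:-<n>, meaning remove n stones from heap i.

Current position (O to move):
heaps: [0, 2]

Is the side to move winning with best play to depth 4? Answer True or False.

O winning at [(0,2)]: True

p1 O@[(0,2)]: h1:-1[(0,1)]-1 h1:-2[(0,0)]+1*
p2 X@[(0,0)] terminal -1; root [(0,2)] d4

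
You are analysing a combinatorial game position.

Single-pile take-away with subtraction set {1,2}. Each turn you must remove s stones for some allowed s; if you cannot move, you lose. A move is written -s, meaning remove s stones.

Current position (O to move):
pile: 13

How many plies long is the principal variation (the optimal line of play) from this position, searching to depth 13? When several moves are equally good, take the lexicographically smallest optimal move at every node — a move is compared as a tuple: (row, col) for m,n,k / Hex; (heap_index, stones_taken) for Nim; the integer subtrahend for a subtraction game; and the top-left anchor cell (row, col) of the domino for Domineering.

PV length from [13]: 9 plies

ply 1, O at 13 | -1=+1→12*; -2=-1→11
ply 2, X at 12 | -1=-1→11*; -2=-1→10
ply 3, O at 11 | -1=-1→10; -2=+1→9*
ply 4, X at 9 | -1=-1→8*; -2=-1→7
ply 5, O at 8 | -1=-1→7; -2=+1→6*
ply 6, X at 6 | -1=-1→5*; -2=-1→4
ply 7, O at 5 | -1=-1→4; -2=+1→3*
ply 8, X at 3 | -1=-1→2*; -2=-1→1
ply 9, O at 2 | -1=-1→1; -2=+1→0*
ply 10: 0 is terminal -1 (X); from 13 depth 13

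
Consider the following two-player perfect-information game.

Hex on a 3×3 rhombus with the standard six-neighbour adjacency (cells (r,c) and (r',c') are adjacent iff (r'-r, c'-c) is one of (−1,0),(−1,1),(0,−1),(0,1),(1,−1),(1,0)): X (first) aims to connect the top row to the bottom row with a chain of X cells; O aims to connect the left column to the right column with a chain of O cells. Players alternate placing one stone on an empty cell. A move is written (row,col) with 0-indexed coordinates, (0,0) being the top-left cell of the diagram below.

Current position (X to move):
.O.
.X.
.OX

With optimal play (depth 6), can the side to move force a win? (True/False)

X winning at [.O./.X./.OX]: True

ply 1, X at .O./.X./.OX | (0,0)=+1→XO./.X./.OX*; (0,2)=+1→.OX/.X./.OX; (1,0)=+1→.O./XX./.OX; (1,2)=-1→.O./.XX/.OX; (2,0)=-1→.O./.X./XOX
ply 2, O at XO./.X./.OX | (0,2)=-1→XOO/.X./.OX*; (1,0)=-1→XO./OX./.OX; (1,2)=-1→XO./.XO/.OX; (2,0)=-1→XO./.X./OOX
ply 3, X at XOO/.X./.OX | (1,0)=+1→XOO/XX./.OX*; (1,2)=-1→XOO/.XX/.OX; (2,0)=-1→XOO/.X./XOX
ply 4, O at XOO/XX./.OX | (1,2)=-1→XOO/XXO/.OX*; (2,0)=-1→XOO/XX./OOX
ply 5, X at XOO/XXO/.OX | (2,0)=+1→XOO/XXO/XOX*
ply 6: XOO/XXO/XOX is terminal -1 (O); from .O./.X./.OX depth 6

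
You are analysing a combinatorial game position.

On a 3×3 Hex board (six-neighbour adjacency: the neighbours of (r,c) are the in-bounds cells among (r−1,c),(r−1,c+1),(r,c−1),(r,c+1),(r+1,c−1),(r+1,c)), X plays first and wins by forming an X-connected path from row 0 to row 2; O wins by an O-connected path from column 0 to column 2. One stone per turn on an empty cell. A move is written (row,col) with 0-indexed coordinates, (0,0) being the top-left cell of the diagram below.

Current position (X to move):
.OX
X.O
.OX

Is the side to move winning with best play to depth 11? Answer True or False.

p1 X@[.OX/X.O/.OX]: (0,0)[XOX/X.O/.OX]-1 (1,1)[.OX/XXO/.OX]-1 (2,0)[.OX/X.O/XOX]+1*
p2 O@[.OX/X.O/XOX]: (0,0)[OOX/X.O/XOX]-1* (1,1)[.OX/XOO/XOX]-1
p3 X@[OOX/X.O/XOX]: (1,1)[OOX/XXO/XOX]+1*
p4 O@[OOX/XXO/XOX] terminal -1; root [.OX/X.O/.OX] d11

X winning at [.OX/X.O/.OX]: True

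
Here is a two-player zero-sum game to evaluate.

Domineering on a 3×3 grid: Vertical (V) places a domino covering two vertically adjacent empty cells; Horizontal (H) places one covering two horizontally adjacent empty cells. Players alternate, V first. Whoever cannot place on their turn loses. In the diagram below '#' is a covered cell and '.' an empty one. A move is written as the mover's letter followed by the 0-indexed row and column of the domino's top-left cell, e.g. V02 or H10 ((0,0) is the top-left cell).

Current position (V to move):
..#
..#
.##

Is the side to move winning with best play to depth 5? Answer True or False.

V winning at [..#/..#/.##]: True

p1 V@[..#/..#/.##]: V00[#.#/#.#/.##]+1* V01[.##/.##/.##]+1 V10[..#/#.#/###]-1
p2 H@[#.#/#.#/.##] terminal -1; root [..#/..#/.##] d5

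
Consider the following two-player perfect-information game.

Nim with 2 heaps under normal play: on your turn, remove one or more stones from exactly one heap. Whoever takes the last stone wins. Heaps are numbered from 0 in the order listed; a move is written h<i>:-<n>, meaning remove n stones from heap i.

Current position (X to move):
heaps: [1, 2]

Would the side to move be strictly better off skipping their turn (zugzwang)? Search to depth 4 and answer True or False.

zugzwang((1,2), X) = False

ply 1, X at (1,2) | h0:-1=-1→(0,2); h1:-1=+1→(1,1)*; h1:-2=-1→(1,0)
ply 2, O at (1,1) | h0:-1=-1→(0,1)*; h1:-1=-1→(1,0)
ply 3, X at (0,1) | h1:-1=+1→(0,0)*
ply 4: (0,0) is terminal -1 (O); from (1,2) depth 4
if X skipped the turn, O would face:
~ ply 1, O at (1,2) | h0:-1=-1→(0,2); h1:-1=+1→(1,1)*; h1:-2=-1→(1,0)
~ ply 2, X at (1,1) | h0:-1=-1→(0,1)*; h1:-1=-1→(1,0)
~ ply 3, O at (0,1) | h1:-1=+1→(0,0)*
~ ply 4: (0,0) is terminal -1 (X); from (1,2) depth 4
compare (X): move=+1 vs pass=-1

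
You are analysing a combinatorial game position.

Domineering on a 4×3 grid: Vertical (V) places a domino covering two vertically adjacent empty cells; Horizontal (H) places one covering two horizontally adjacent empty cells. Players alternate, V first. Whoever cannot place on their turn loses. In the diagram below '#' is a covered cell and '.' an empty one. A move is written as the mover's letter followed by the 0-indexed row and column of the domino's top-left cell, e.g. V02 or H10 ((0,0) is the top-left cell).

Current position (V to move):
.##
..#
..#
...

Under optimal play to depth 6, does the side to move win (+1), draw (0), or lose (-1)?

[.##/..#/..#/...] V move#1: V00:-1/###/#.#/..#/..., V10:+1/.##/#.#/#.#/...*, V11:+1/.##/.##/.##/..., V20:+1/.##/..#/#.#/#.., V21:+1/.##/..#/.##/.#.
[.##/#.#/#.#/...] H move#2: H30:-1/.##/#.#/#.#/##.*, H31:-1/.##/#.#/#.#/.##
[.##/#.#/#.#/##.] V move#3: V11:+1/.##/###/###/##.*
[.##/###/###/##.] end (terminal -1, H#4); searched .##/..#/..#/... to 6

value(.##/..#/..#/..., V) = +1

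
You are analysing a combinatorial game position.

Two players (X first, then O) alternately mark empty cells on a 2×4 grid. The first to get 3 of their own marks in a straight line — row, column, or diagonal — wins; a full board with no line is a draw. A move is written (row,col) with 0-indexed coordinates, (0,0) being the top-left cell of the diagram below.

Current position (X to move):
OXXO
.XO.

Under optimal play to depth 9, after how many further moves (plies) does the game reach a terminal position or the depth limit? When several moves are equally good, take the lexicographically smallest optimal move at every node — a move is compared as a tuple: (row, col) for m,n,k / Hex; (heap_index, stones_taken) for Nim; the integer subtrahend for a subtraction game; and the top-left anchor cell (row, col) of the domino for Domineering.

[OXXO/.XO.] X move#1: (1,0):+0/OXXO/XXO.*, (1,3):+0/OXXO/.XOX
[OXXO/XXO.] O move#2: (1,3):+0/OXXO/XXOO*
[OXXO/XXOO] end (terminal +0, X#3); searched OXXO/.XO. to 9

PV length from [OXXO/.XO.]: 2 plies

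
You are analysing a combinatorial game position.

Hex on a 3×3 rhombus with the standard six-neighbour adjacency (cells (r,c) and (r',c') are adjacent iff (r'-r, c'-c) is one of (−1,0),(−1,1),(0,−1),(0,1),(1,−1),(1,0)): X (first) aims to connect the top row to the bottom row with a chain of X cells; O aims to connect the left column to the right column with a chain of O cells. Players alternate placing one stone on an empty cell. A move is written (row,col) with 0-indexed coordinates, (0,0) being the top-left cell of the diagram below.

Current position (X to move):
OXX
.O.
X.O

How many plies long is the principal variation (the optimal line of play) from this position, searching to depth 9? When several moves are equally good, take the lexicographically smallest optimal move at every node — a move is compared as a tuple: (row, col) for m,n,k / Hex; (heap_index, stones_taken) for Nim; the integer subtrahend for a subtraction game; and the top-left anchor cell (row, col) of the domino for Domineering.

[OXX/.O./X.O] X move#1: (1,0):+1/OXX/XO./X.O*, (1,2):+1/OXX/.OX/X.O, (2,1):+1/OXX/.O./XXO
[OXX/XO./X.O] end (terminal -1, O#2); searched OXX/.O./X.O to 9

PV length from [OXX/.O./X.O]: 1 ply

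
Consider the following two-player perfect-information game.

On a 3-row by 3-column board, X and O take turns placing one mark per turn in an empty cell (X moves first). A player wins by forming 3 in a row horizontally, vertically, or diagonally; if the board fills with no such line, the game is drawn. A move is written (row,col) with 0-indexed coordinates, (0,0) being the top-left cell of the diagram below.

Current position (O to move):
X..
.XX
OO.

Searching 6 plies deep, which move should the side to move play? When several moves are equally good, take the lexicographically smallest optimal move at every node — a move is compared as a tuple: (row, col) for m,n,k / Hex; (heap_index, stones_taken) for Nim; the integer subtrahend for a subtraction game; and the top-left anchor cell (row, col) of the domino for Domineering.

O's best at [X../.XX/OO.]: (2,2)

ply 1, O at X../.XX/OO. | (0,1)=-1→XO./.XX/OO.; (0,2)=-1→X.O/.XX/OO.; (1,0)=-1→X../OXX/OO.; (2,2)=+1→X../.XX/OOO*
ply 2: X../.XX/OOO is terminal -1 (X); from X../.XX/OO. depth 6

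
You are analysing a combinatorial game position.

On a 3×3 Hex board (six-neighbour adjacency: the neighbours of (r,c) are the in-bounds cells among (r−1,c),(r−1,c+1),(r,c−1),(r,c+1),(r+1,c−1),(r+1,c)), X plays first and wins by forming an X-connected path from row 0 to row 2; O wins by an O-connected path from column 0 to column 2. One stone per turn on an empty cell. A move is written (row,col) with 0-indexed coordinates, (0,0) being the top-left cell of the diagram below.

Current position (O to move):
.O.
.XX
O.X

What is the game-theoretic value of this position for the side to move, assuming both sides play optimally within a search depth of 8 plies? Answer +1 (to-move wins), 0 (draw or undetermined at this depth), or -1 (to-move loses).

value(.O./.XX/O.X, O) = +1

[.O./.XX/O.X] O move#1: (0,0):-1/OO./.XX/O.X, (0,2):+1/.OO/.XX/O.X*, (1,0):-1/.O./OXX/O.X, (2,1):-1/.O./.XX/OOX
[.OO/.XX/O.X] X move#2: (0,0):-1/XOO/.XX/O.X*, (1,0):-1/.OO/XXX/O.X, (2,1):-1/.OO/.XX/OXX
[XOO/.XX/O.X] O move#3: (1,0):+1/XOO/OXX/O.X*, (2,1):-1/XOO/.XX/OOX
[XOO/OXX/O.X] end (terminal -1, X#4); searched .O./.XX/O.X to 8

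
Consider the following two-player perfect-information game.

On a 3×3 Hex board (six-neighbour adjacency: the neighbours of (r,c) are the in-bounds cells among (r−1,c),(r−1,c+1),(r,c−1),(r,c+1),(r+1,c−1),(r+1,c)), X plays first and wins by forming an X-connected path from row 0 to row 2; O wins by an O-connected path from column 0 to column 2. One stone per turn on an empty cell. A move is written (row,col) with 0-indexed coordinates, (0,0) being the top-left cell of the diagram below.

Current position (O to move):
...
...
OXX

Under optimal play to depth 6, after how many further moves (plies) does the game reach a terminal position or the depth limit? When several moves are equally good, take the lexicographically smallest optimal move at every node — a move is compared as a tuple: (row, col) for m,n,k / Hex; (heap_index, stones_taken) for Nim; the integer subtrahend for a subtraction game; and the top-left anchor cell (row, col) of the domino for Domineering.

PV length from [.../.../OXX]: 5 plies

p1 O@[.../.../OXX]: (0,0)[O../.../OXX]-1 (0,1)[.O./.../OXX]-1 (0,2)[..O/.../OXX]+1* (1,0)[.../O../OXX]-1 (1,1)[.../.O./OXX]+1 (1,2)[.../..O/OXX]-1
p2 X@[..O/.../OXX]: (0,0)[X.O/.../OXX]-1* (0,1)[.XO/.../OXX]-1 (1,0)[..O/X../OXX]-1 (1,1)[..O/.X./OXX]-1 (1,2)[..O/..X/OXX]-1
p3 O@[X.O/.../OXX]: (0,1)[XOO/.../OXX]+1* (1,0)[X.O/O../OXX]+1 (1,1)[X.O/.O./OXX]+1 (1,2)[X.O/..O/OXX]-1
p4 X@[XOO/.../OXX]: (1,0)[XOO/X../OXX]-1* (1,1)[XOO/.X./OXX]-1 (1,2)[XOO/..X/OXX]-1
p5 O@[XOO/X../OXX]: (1,1)[XOO/XO./OXX]+1* (1,2)[XOO/X.O/OXX]-1
p6 X@[XOO/XO./OXX] terminal -1; root [.../.../OXX] d6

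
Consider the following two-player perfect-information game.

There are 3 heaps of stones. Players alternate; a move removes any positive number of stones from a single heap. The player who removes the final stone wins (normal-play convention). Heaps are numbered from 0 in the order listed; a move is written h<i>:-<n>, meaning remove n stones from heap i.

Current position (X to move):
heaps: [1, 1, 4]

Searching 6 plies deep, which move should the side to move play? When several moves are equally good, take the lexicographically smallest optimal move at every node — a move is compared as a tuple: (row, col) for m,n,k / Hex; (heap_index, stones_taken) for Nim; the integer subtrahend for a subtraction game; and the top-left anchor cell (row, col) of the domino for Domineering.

X's best at [(1,1,4)]: h2:-4

p1 X@[(1,1,4)]: h0:-1[(0,1,4)]-1 h1:-1[(1,0,4)]-1 h2:-1[(1,1,3)]-1 h2:-2[(1,1,2)]-1 h2:-3[(1,1,1)]-1 h2:-4[(1,1,0)]+1*
p2 O@[(1,1,0)]: h0:-1[(0,1,0)]-1* h1:-1[(1,0,0)]-1
p3 X@[(0,1,0)]: h1:-1[(0,0,0)]+1*
p4 O@[(0,0,0)] terminal -1; root [(1,1,4)] d6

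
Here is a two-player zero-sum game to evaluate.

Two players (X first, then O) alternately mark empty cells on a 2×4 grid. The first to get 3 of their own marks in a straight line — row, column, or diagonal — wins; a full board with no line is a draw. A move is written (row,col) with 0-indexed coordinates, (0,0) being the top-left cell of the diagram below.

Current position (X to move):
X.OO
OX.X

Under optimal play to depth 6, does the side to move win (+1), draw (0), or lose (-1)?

[X.OO/OX.X] X move#1: (0,1):+0/XXOO/OX.X, (1,2):+1/X.OO/OXXX*
[X.OO/OXXX] end (terminal -1, O#2); searched X.OO/OX.X to 6

value(X.OO/OX.X, X) = +1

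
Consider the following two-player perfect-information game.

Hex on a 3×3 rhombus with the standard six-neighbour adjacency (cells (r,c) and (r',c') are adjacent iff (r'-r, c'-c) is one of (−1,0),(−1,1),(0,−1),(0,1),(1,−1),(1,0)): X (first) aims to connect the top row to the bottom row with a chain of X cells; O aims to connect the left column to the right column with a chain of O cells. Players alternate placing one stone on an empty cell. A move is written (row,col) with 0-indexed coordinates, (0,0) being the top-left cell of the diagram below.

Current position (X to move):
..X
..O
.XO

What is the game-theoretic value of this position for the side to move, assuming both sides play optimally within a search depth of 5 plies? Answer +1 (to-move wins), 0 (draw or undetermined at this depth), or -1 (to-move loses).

value(..X/..O/.XO, X) = +1

ply 1, X at ..X/..O/.XO | (0,0)=-1→X.X/..O/.XO; (0,1)=-1→.XX/..O/.XO; (1,0)=+1→..X/X.O/.XO*; (1,1)=+1→..X/.XO/.XO; (2,0)=+1→..X/..O/XXO
ply 2, O at ..X/X.O/.XO | (0,0)=-1→O.X/X.O/.XO*; (0,1)=-1→.OX/X.O/.XO; (1,1)=-1→..X/XOO/.XO; (2,0)=-1→..X/X.O/OXO
ply 3, X at O.X/X.O/.XO | (0,1)=+1→OXX/X.O/.XO*; (1,1)=+1→O.X/XXO/.XO; (2,0)=+1→O.X/X.O/XXO
ply 4, O at OXX/X.O/.XO | (1,1)=-1→OXX/XOO/.XO*; (2,0)=-1→OXX/X.O/OXO
ply 5, X at OXX/XOO/.XO | (2,0)=+1→OXX/XOO/XXO*
ply 6: OXX/XOO/XXO is terminal -1 (O); from ..X/..O/.XO depth 5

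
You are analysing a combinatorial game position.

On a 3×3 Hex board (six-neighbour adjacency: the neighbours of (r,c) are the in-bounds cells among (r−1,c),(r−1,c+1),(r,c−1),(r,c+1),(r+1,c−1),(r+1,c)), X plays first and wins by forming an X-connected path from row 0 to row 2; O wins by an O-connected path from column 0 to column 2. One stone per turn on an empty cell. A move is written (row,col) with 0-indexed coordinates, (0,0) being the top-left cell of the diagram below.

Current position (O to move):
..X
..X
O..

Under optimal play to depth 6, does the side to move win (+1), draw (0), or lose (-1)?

value(..X/..X/O.., O) = -1

ply 1, O at ..X/..X/O.. | (0,0)=-1→O.X/..X/O..*; (0,1)=-1→.OX/..X/O..; (1,0)=-1→..X/O.X/O..; (1,1)=-1→..X/.OX/O..; (2,1)=-1→..X/..X/OO.; (2,2)=-1→..X/..X/O.O
ply 2, X at O.X/..X/O.. | (0,1)=+1→OXX/..X/O..*; (1,0)=+1→O.X/X.X/O..; (1,1)=+1→O.X/.XX/O..; (2,1)=+1→O.X/..X/OX.; (2,2)=+1→O.X/..X/O.X
ply 3, O at OXX/..X/O.. | (1,0)=-1→OXX/O.X/O..*; (1,1)=-1→OXX/.OX/O..; (2,1)=-1→OXX/..X/OO.; (2,2)=-1→OXX/..X/O.O
ply 4, X at OXX/O.X/O.. | (1,1)=+1→OXX/OXX/O..*; (2,1)=+1→OXX/O.X/OX.; (2,2)=+1→OXX/O.X/O.X
ply 5, O at OXX/OXX/O.. | (2,1)=-1→OXX/OXX/OO.*; (2,2)=-1→OXX/OXX/O.O
ply 6, X at OXX/OXX/OO. | (2,2)=+1→OXX/OXX/OOX*
ply 7: OXX/OXX/OOX is terminal -1 (O); from ..X/..X/O.. depth 6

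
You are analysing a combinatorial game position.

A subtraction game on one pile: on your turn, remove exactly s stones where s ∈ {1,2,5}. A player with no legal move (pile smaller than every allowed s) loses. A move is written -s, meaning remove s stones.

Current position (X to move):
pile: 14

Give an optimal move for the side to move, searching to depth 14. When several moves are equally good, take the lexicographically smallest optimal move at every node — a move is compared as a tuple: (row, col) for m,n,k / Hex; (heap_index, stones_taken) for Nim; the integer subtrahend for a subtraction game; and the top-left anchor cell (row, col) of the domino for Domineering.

ply 1, X at 14 | -1=-1→13; -2=+1→12*; -5=+1→9
ply 2, O at 12 | -1=-1→11*; -2=-1→10; -5=-1→7
ply 3, X at 11 | -1=-1→10; -2=+1→9*; -5=+1→6
ply 4, O at 9 | -1=-1→8*; -2=-1→7; -5=-1→4
ply 5, X at 8 | -1=-1→7; -2=+1→6*; -5=+1→3
ply 6, O at 6 | -1=-1→5*; -2=-1→4; -5=-1→1
ply 7, X at 5 | -1=-1→4; -2=+1→3*; -5=+1→0
ply 8, O at 3 | -1=-1→2*; -2=-1→1
ply 9, X at 2 | -1=-1→1; -2=+1→0*
ply 10: 0 is terminal -1 (O); from 14 depth 14

X's best at [14]: -2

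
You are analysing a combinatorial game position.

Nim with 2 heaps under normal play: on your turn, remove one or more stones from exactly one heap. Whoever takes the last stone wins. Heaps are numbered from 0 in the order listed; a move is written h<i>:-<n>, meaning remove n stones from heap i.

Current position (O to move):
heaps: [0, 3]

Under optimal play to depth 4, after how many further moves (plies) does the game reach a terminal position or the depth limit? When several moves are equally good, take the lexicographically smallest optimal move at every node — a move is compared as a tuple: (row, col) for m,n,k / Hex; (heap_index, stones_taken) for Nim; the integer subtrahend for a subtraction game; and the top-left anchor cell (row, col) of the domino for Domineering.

[(0,3)] O move#1: h1:-1:-1/(0,2), h1:-2:-1/(0,1), h1:-3:+1/(0,0)*
[(0,0)] end (terminal -1, X#2); searched (0,3) to 4

PV length from [(0,3)]: 1 ply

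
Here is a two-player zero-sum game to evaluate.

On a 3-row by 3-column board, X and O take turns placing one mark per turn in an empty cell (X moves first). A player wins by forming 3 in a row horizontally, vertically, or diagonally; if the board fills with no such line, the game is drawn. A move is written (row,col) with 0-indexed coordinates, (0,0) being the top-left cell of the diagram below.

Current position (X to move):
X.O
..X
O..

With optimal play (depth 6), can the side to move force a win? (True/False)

ply 1, X at X.O/..X/O.. | (0,1)=-1→XXO/..X/O..; (1,0)=-1→X.O/X.X/O..; (1,1)=+1→X.O/.XX/O..*; (2,1)=-1→X.O/..X/OX.; (2,2)=-1→X.O/..X/O.X
ply 2, O at X.O/.XX/O.. | (0,1)=-1→XOO/.XX/O..*; (1,0)=-1→X.O/OXX/O..; (2,1)=-1→X.O/.XX/OO.; (2,2)=-1→X.O/.XX/O.O
ply 3, X at XOO/.XX/O.. | (1,0)=+1→XOO/XXX/O..*; (2,1)=+1→XOO/.XX/OX.; (2,2)=+1→XOO/.XX/O.X
ply 4: XOO/XXX/O.. is terminal -1 (O); from X.O/..X/O.. depth 6

X winning at [X.O/..X/O..]: True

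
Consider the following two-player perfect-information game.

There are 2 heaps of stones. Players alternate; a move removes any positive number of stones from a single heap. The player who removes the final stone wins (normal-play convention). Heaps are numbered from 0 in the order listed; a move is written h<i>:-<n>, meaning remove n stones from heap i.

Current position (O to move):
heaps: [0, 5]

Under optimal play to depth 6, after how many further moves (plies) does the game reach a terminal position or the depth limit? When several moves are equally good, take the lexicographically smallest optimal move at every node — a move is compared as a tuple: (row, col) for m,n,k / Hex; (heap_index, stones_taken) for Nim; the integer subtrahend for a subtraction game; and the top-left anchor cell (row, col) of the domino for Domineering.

PV length from [(0,5)]: 1 ply

[(0,5)] O move#1: h1:-1:-1/(0,4), h1:-2:-1/(0,3), h1:-3:-1/(0,2), h1:-4:-1/(0,1), h1:-5:+1/(0,0)*
[(0,0)] end (terminal -1, X#2); searched (0,5) to 6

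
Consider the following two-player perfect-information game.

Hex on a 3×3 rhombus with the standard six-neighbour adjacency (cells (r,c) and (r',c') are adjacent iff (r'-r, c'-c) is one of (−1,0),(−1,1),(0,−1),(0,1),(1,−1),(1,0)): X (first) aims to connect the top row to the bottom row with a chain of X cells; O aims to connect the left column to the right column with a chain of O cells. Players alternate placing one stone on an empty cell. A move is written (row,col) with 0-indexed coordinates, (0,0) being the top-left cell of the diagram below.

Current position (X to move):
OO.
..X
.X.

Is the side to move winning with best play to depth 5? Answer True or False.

X winning at [OO./..X/.X.]: True

p1 X@[OO./..X/.X.]: (0,2)[OOX/..X/.X.]+1* (1,0)[OO./X.X/.X.]-1 (1,1)[OO./.XX/.X.]-1 (2,0)[OO./..X/XX.]-1 (2,2)[OO./..X/.XX]-1
p2 O@[OOX/..X/.X.] terminal -1; root [OO./..X/.X.] d5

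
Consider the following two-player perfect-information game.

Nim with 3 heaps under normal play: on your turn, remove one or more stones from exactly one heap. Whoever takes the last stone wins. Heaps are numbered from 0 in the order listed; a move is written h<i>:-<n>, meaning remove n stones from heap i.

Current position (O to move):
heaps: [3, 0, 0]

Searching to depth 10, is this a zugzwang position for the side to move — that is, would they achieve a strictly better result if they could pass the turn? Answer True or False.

ply 1, O at (3,0,0) | h0:-1=-1→(2,0,0); h0:-2=-1→(1,0,0); h0:-3=+1→(0,0,0)*
ply 2: (0,0,0) is terminal -1 (X); from (3,0,0) depth 10
suppose O passes — search the same position with X to move:
pass> ply 1, X at (3,0,0) | h0:-1=-1→(2,0,0); h0:-2=-1→(1,0,0); h0:-3=+1→(0,0,0)*
pass> ply 2: (0,0,0) is terminal -1 (O); from (3,0,0) depth 10
for O: play +1, pass -1

zugzwang((3,0,0), O) = False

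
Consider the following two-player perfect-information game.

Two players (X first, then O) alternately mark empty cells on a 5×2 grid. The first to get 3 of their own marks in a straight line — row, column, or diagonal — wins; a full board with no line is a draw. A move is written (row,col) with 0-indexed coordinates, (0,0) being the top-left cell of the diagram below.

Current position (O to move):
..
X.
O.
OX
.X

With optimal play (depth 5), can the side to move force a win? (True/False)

p1 O@[../X./O./OX/.X]: (0,0)[O./X./O./OX/.X]-1 (0,1)[.O/X./O./OX/.X]-1 (1,1)[../XO/O./OX/.X]-1 (2,1)[../X./OO/OX/.X]+0 (4,0)[../X./O./OX/OX]+1*
p2 X@[../X./O./OX/OX] terminal -1; root [../X./O./OX/.X] d5

O winning at [../X./O./OX/.X]: True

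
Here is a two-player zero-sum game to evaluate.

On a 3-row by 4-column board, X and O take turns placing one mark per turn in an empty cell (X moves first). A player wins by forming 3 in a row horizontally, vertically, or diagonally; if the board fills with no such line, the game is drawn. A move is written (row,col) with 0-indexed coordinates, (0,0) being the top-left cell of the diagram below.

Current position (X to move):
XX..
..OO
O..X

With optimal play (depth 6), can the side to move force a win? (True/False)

p1 X@[XX../..OO/O..X]: (0,2)[XXX./..OO/O..X]+1* (0,3)[XX.X/..OO/O..X]-1 (1,0)[XX../X.OO/O..X]-1 (1,1)[XX../.XOO/O..X]+1 (2,1)[XX../..OO/OX.X]-1 (2,2)[XX../..OO/O.XX]-1
p2 O@[XXX./..OO/O..X] terminal -1; root [XX../..OO/O..X] d6

X winning at [XX../..OO/O..X]: True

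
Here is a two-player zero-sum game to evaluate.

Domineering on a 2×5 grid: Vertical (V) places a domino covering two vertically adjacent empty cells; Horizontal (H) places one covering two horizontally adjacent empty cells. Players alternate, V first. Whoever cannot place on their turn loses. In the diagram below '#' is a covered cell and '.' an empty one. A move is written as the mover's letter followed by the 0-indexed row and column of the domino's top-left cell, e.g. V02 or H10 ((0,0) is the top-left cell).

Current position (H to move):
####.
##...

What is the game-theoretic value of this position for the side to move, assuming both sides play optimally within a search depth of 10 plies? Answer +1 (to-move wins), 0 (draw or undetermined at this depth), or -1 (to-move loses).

value(####./##..., H) = +1

ply 1, H at ####./##... | H12=-1→####./####.; H13=+1→####./##.##*
ply 2: ####./##.## is terminal -1 (V); from ####./##... depth 10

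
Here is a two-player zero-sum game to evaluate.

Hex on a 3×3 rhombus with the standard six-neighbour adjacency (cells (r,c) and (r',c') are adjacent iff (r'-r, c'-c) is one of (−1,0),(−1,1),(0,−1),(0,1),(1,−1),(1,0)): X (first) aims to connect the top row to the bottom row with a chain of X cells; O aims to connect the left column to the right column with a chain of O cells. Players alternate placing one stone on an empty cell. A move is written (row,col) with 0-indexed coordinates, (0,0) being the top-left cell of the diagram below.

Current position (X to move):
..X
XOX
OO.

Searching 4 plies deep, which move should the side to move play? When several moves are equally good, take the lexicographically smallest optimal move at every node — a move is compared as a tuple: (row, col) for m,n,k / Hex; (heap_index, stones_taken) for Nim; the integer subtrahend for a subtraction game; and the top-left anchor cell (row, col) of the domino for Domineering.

[..X/XOX/OO.] X move#1: (0,0):-1/X.X/XOX/OO., (0,1):-1/.XX/XOX/OO., (2,2):+1/..X/XOX/OOX*
[..X/XOX/OOX] end (terminal -1, O#2); searched ..X/XOX/OO. to 4

X's best at [..X/XOX/OO.]: (2,2)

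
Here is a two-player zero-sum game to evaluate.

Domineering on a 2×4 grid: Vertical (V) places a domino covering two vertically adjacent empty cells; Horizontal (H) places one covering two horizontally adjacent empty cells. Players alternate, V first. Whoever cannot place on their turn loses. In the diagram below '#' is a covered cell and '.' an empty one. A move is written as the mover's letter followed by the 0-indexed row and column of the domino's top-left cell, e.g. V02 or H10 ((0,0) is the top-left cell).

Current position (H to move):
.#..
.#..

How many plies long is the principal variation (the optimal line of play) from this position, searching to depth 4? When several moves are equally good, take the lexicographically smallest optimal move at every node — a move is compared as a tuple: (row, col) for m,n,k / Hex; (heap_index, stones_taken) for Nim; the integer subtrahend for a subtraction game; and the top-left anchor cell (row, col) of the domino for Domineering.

PV length from [.#../.#..]: 3 plies

[.#../.#..] H move#1: H02:+1/.###/.#..*, H12:+1/.#../.###
[.###/.#..] V move#2: V00:-1/####/##..*
[####/##..] H move#3: H12:+1/####/####*
[####/####] end (terminal -1, V#4); searched .#../.#.. to 4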